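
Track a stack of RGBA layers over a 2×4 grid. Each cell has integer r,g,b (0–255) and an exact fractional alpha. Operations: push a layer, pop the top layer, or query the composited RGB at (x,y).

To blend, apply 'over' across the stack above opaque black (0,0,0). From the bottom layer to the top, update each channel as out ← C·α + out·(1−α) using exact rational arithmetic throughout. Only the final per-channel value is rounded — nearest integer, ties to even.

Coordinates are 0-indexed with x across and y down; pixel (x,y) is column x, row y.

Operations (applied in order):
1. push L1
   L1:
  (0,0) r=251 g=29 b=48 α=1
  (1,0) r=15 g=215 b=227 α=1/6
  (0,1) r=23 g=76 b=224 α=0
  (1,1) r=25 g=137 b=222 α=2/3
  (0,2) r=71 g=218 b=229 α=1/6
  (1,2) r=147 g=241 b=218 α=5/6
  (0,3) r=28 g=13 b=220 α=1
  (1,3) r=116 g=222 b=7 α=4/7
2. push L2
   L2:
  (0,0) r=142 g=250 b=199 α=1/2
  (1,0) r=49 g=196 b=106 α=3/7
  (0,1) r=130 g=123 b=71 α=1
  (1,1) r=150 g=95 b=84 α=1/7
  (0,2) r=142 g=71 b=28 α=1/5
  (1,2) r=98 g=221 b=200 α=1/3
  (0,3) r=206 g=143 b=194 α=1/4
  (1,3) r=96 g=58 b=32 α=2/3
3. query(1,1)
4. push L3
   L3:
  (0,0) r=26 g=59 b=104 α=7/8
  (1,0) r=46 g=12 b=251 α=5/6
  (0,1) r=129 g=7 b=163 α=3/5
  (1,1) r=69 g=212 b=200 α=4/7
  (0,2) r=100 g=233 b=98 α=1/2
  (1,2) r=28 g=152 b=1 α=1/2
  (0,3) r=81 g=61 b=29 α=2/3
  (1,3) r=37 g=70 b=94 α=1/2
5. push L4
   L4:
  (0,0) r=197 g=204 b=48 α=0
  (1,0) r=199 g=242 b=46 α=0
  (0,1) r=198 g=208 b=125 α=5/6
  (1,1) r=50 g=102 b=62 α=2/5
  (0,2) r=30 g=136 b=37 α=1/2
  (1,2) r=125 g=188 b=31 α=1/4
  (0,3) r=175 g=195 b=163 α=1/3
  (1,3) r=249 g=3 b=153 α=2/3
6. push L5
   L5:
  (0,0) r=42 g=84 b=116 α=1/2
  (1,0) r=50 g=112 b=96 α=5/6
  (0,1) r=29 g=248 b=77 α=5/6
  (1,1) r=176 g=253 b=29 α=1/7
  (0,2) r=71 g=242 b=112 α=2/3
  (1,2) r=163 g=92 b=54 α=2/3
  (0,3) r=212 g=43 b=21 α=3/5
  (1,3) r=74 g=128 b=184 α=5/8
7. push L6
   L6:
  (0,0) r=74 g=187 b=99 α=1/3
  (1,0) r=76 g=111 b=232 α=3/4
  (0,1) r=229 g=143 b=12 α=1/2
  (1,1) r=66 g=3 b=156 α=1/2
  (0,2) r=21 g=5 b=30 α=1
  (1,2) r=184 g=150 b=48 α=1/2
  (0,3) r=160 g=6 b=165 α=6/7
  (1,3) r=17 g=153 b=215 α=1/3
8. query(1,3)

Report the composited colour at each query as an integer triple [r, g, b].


(1,1) stack=L1,L2; from [0,0,0]:
after L1 α=2/3: [50/3, 274/3, 148]
after L2 α=1/7: [250/7, 643/7, 972/7]
= [36, 92, 139]

at x=1,y=3 over L1,L2,L3,L4,L5,L6:
after L1 α=4/7: [464/7, 888/7, 4]
after L2 α=2/3: [1808/21, 1700/21, 68/3]
after L3 α=1/2: [2585/42, 1585/21, 175/3]
after L4 α=2/3: [23501/126, 1711/63, 1093/9]
after L5 α=5/8: [39041/336, 15151/168, 3853/24]
after L6 α=1/3: [41897/504, 28003/252, 6433/36]
rounded: [83, 111, 179]


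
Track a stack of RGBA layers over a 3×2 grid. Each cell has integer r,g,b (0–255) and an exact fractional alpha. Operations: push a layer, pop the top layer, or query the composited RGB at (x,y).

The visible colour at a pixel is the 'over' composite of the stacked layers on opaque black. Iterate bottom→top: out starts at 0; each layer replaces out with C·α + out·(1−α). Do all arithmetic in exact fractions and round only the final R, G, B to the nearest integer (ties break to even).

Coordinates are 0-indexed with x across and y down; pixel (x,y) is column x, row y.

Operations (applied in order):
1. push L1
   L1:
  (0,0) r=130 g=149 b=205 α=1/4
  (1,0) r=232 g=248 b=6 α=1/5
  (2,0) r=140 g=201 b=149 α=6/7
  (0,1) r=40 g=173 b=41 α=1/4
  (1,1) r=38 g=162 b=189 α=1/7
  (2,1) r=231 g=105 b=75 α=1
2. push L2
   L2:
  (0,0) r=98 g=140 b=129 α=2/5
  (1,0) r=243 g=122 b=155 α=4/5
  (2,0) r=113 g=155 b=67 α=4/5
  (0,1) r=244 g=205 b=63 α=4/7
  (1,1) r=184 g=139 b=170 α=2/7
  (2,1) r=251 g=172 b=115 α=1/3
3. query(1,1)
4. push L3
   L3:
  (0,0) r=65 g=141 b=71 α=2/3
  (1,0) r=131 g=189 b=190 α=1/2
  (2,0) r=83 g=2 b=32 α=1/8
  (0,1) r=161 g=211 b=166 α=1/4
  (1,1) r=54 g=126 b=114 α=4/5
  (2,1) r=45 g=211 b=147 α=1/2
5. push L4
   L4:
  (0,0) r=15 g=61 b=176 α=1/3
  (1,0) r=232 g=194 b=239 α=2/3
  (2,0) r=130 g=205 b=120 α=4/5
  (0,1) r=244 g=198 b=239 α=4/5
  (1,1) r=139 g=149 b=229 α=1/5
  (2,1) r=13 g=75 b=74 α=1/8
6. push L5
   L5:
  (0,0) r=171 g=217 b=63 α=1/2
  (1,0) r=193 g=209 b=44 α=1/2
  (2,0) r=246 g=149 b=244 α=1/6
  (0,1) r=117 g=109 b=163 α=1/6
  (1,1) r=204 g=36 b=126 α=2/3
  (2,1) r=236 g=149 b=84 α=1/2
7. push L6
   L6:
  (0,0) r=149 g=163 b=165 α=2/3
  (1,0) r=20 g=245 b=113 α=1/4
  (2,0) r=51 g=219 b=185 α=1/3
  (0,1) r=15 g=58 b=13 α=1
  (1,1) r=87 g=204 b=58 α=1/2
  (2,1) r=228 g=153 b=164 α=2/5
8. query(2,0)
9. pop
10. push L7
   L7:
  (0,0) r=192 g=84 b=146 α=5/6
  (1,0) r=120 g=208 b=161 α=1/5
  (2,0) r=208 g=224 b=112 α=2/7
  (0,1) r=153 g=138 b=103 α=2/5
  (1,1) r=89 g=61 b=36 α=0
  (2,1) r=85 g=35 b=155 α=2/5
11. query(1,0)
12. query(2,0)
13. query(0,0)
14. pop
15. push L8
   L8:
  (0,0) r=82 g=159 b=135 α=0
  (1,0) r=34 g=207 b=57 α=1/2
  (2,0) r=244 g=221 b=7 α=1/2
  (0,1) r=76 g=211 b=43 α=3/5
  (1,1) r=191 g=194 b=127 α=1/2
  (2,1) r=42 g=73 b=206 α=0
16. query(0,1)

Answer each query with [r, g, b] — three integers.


query (1,1) [L1,L2] — begin 0,0,0
L1 α=1/7: [38/7, 162/7, 27]
L2 α=2/7: [2766/49, 2756/49, 475/7]
= [56, 56, 68]

(2,0) stack=L1,L2,L3,L4,L5,L6; from [0,0,0]:
L1 α=6/7: [120, 1206/7, 894/7]
L2 α=4/5: [572/5, 5546/35, 554/7]
L3 α=1/8: [4419/40, 1389/10, 293/4]
L4 α=4/5: [25219/200, 9589/50, 2213/20]
L5 α=1/6: [35059/240, 3693/20, 1063/8]
L6 α=1/3: [41179/360, 1961/10, 601/4]
rounded: [114, 196, 150]

query (1,0) [L1,L2,L3,L4,L5,L7] — begin 0,0,0
after L1 α=1/5: [232/5, 248/5, 6/5]
after L2 α=4/5: [5092/25, 2688/25, 3106/25]
after L3 α=1/2: [8367/50, 7413/50, 3928/25]
after L4 α=2/3: [31567/150, 26813/150, 15878/75]
after L5 α=1/2: [60517/300, 58163/300, 9589/75]
after L7 α=1/5: [69517/375, 73763/375, 50431/375]
rounded: [185, 197, 134]

query (2,0) [L1,L2,L3,L4,L5,L7] — begin 0,0,0
L1 α=6/7: [120, 1206/7, 894/7]
L2 α=4/5: [572/5, 5546/35, 554/7]
L3 α=1/8: [4419/40, 1389/10, 293/4]
L4 α=4/5: [25219/200, 9589/50, 2213/20]
L5 α=1/6: [35059/240, 3693/20, 1063/8]
L7 α=2/7: [7861/48, 5485/28, 7107/56]
= [164, 196, 127]

at x=0,y=0 over L1,L2,L3,L4,L5,L7:
L1 α=1/4: [65/2, 149/4, 205/4]
L2 α=2/5: [587/10, 1567/20, 1647/20]
L3 α=2/3: [629/10, 7207/60, 4487/60]
L4 α=1/3: [704/15, 9037/90, 9767/90]
L5 α=1/2: [3269/30, 28567/180, 15437/180]
L7 α=5/6: [32069/180, 104167/1080, 146837/1080]
rounded: [178, 96, 136]

(0,1) stack=L1,L2,L3,L4,L5,L8; from [0,0,0]:
L1 α=1/4: [10, 173/4, 41/4]
L2 α=4/7: [1006/7, 3799/28, 1131/28]
L3 α=1/4: [4145/28, 17305/112, 8041/112]
L4 α=4/5: [31473/140, 106009/560, 115113/560]
L5 α=1/6: [11583/56, 118217/672, 133369/672]
L8 α=3/5: [17967/140, 66181/336, 176713/1680]
= [128, 197, 105]


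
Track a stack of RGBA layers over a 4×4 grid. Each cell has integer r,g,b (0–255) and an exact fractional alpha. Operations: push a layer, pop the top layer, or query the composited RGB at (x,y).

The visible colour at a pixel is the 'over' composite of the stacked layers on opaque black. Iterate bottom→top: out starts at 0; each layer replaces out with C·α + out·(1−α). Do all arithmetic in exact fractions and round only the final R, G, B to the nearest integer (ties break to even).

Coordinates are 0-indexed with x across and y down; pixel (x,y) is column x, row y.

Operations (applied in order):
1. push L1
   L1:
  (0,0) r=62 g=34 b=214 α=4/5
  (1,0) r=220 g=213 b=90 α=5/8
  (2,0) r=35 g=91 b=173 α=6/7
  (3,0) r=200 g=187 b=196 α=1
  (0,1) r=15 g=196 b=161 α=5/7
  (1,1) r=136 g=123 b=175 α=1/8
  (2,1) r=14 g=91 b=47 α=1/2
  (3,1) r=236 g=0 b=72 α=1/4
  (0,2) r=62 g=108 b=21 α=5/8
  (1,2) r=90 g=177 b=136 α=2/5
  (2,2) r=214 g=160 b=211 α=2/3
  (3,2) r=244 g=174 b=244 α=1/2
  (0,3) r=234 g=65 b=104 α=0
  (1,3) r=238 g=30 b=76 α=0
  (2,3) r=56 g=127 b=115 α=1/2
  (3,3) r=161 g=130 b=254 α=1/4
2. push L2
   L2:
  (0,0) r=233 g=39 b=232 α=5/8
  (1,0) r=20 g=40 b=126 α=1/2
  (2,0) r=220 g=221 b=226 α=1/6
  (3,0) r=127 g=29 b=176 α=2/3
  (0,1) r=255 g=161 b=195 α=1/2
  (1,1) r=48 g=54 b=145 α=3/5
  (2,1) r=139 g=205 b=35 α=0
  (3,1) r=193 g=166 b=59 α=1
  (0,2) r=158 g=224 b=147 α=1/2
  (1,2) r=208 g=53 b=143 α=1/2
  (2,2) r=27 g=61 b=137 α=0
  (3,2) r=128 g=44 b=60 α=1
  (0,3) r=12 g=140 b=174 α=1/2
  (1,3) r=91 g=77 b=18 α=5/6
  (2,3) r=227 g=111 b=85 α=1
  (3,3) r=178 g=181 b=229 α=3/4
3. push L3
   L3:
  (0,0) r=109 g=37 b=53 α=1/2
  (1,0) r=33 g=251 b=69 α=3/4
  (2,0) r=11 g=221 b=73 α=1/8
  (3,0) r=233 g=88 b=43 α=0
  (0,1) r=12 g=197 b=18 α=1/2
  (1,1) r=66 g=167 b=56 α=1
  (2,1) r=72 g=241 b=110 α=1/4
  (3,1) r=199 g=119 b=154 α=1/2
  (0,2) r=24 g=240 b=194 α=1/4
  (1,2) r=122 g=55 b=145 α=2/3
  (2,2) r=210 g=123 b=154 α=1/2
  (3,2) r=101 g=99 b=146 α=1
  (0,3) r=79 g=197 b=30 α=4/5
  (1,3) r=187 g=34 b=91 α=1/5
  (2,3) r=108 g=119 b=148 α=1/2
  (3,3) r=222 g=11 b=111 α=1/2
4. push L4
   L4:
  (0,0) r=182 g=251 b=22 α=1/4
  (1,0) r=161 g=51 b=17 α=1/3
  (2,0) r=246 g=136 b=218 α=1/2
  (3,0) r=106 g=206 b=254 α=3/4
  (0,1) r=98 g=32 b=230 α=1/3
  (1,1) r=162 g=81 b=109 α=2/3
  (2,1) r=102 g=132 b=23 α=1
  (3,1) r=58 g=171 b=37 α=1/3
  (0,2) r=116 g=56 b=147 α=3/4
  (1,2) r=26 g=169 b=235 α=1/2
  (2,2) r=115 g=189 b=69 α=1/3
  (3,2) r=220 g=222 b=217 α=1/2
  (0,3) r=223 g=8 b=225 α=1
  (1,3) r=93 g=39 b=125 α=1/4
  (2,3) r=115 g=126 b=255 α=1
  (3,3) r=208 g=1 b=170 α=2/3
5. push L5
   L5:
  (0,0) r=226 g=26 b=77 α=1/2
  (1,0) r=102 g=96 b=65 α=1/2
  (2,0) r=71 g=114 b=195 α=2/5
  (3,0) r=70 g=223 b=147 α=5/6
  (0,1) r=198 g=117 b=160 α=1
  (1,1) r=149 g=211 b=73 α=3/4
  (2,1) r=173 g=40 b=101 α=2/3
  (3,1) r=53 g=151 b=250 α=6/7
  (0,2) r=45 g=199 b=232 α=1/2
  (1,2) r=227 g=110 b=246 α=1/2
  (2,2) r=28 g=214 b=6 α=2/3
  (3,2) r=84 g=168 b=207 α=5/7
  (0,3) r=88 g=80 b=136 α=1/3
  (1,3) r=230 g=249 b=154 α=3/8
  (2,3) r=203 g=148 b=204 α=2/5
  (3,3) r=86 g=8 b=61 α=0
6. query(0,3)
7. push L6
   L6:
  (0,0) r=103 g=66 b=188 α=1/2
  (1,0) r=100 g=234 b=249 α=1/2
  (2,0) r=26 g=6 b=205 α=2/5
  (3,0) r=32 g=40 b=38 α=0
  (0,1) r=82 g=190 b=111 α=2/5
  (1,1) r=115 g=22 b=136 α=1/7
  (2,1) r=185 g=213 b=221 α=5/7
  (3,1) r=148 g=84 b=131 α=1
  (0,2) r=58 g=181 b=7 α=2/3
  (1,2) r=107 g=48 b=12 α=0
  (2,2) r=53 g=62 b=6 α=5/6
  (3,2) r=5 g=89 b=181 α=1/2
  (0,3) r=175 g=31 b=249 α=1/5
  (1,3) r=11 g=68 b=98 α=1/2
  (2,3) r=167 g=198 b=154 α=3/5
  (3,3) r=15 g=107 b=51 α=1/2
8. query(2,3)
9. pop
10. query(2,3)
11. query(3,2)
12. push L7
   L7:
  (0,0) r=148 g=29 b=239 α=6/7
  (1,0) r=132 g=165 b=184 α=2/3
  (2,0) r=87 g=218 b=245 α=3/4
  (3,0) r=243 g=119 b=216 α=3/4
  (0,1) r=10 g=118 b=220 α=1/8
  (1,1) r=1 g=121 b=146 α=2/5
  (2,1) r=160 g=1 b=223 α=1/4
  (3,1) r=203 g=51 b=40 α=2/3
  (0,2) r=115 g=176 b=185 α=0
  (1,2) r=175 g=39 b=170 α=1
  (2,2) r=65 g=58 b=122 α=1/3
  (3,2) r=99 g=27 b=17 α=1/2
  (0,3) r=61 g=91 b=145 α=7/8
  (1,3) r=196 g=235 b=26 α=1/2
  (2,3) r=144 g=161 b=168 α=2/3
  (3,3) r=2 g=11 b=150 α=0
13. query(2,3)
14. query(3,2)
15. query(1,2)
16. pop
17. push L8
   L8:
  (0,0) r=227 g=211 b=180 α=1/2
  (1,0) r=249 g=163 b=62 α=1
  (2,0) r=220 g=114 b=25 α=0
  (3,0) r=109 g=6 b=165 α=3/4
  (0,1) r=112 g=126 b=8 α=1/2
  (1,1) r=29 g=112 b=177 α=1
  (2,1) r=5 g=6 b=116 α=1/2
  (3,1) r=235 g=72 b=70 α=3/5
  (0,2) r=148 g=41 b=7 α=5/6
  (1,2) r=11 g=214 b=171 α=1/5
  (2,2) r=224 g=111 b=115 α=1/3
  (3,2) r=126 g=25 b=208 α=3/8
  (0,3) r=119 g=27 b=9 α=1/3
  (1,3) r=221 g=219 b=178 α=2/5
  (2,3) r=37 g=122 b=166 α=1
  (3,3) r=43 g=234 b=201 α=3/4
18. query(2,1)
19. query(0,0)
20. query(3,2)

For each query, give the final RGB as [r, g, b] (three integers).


at x=0,y=3 over L1,L2,L3,L4,L5:
L1 α=0: [0, 0, 0]
L2 α=1/2: [6, 70, 87]
L3 α=4/5: [322/5, 858/5, 207/5]
L4 α=1: [223, 8, 225]
L5 α=1/3: [178, 32, 586/3]
= [178, 32, 195]

query (2,3) [L1,L2,L3,L4,L5,L6] — begin 0,0,0
L1 α=1/2: [28, 127/2, 115/2]
L2 α=1: [227, 111, 85]
L3 α=1/2: [335/2, 115, 233/2]
L4 α=1: [115, 126, 255]
L5 α=2/5: [751/5, 674/5, 1173/5]
L6 α=3/5: [4007/25, 4318/25, 4656/25]
→ [160, 173, 186]

query (2,3) [L1,L2,L3,L4,L5] — begin 0,0,0
after L1 α=1/2: [28, 127/2, 115/2]
after L2 α=1: [227, 111, 85]
after L3 α=1/2: [335/2, 115, 233/2]
after L4 α=1: [115, 126, 255]
after L5 α=2/5: [751/5, 674/5, 1173/5]
→ [150, 135, 235]

query (3,2) [L1,L2,L3,L4,L5] — begin 0,0,0
after L1 α=1/2: [122, 87, 122]
after L2 α=1: [128, 44, 60]
after L3 α=1: [101, 99, 146]
after L4 α=1/2: [321/2, 321/2, 363/2]
after L5 α=5/7: [741/7, 1161/7, 1398/7]
= [106, 166, 200]

(2,3) stack=L1,L2,L3,L4,L5,L7; from [0,0,0]:
+L1 (α=1/2) → [28, 127/2, 115/2]
+L2 (α=1) → [227, 111, 85]
+L3 (α=1/2) → [335/2, 115, 233/2]
+L4 (α=1) → [115, 126, 255]
+L5 (α=2/5) → [751/5, 674/5, 1173/5]
+L7 (α=2/3) → [2191/15, 2284/15, 951/5]
rounded: [146, 152, 190]

(3,2) stack=L1,L2,L3,L4,L5,L7; from [0,0,0]:
after L1 α=1/2: [122, 87, 122]
after L2 α=1: [128, 44, 60]
after L3 α=1: [101, 99, 146]
after L4 α=1/2: [321/2, 321/2, 363/2]
after L5 α=5/7: [741/7, 1161/7, 1398/7]
after L7 α=1/2: [717/7, 675/7, 1517/14]
→ [102, 96, 108]

query (1,2) [L1,L2,L3,L4,L5,L7] — begin 0,0,0
after L1 α=2/5: [36, 354/5, 272/5]
after L2 α=1/2: [122, 619/10, 987/10]
after L3 α=2/3: [122, 573/10, 3887/30]
after L4 α=1/2: [74, 2263/20, 10937/60]
after L5 α=1/2: [301/2, 4463/40, 25697/120]
after L7 α=1: [175, 39, 170]
rounded: [175, 39, 170]

query (2,1) [L1,L2,L3,L4,L5,L8] — begin 0,0,0
+L1 (α=1/2) → [7, 91/2, 47/2]
+L2 (α=0) → [7, 91/2, 47/2]
+L3 (α=1/4) → [93/4, 755/8, 361/8]
+L4 (α=1) → [102, 132, 23]
+L5 (α=2/3) → [448/3, 212/3, 75]
+L8 (α=1/2) → [463/6, 115/3, 191/2]
→ [77, 38, 96]

at x=0,y=0 over L1,L2,L3,L4,L5,L8:
after L1 α=4/5: [248/5, 136/5, 856/5]
after L2 α=5/8: [6569/40, 1383/40, 1046/5]
after L3 α=1/2: [10929/80, 2863/80, 1311/10]
after L4 α=1/4: [47347/320, 28669/320, 4153/40]
after L5 α=1/2: [119667/640, 36989/640, 7233/80]
after L8 α=1/2: [264947/1280, 172029/1280, 21633/160]
= [207, 134, 135]

query (3,2) [L1,L2,L3,L4,L5,L8] — begin 0,0,0
+L1 (α=1/2) → [122, 87, 122]
+L2 (α=1) → [128, 44, 60]
+L3 (α=1) → [101, 99, 146]
+L4 (α=1/2) → [321/2, 321/2, 363/2]
+L5 (α=5/7) → [741/7, 1161/7, 1398/7]
+L8 (α=3/8) → [6351/56, 3165/28, 5679/28]
= [113, 113, 203]


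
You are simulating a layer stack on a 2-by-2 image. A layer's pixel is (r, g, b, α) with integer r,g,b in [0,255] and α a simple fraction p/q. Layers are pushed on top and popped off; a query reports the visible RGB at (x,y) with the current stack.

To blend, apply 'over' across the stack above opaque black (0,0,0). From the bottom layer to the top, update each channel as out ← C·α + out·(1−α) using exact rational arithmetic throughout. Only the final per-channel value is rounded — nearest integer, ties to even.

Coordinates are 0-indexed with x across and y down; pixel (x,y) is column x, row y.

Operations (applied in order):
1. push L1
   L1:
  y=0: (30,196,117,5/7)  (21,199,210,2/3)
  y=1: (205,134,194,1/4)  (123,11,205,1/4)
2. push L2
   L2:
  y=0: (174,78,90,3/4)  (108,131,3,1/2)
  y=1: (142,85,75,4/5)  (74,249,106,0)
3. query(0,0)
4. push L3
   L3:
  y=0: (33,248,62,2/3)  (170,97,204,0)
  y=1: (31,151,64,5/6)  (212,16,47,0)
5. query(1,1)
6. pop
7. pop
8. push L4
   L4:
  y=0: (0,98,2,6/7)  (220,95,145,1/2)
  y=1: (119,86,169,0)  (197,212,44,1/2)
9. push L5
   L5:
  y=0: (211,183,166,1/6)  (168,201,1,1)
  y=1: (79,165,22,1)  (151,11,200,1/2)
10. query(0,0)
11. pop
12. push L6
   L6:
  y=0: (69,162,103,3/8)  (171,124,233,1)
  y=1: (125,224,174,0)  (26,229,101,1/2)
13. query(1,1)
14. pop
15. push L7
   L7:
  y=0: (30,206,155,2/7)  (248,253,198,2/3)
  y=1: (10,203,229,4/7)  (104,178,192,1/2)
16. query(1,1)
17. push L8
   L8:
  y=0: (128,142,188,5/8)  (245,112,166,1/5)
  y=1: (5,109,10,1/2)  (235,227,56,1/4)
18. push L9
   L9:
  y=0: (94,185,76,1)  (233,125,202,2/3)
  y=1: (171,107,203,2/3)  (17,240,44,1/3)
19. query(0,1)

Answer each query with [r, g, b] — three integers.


at x=0,y=0 over L1,L2:
+L1 (α=5/7) → [150/7, 140, 585/7]
+L2 (α=3/4) → [951/7, 187/2, 2475/28]
→ [136, 94, 88]

query (1,1) [L1,L2,L3] — begin 0,0,0
after L1 α=1/4: [123/4, 11/4, 205/4]
after L2 α=0: [123/4, 11/4, 205/4]
after L3 α=0: [123/4, 11/4, 205/4]
= [31, 3, 51]

(0,0) stack=L1,L4,L5; from [0,0,0]:
after L1 α=5/7: [150/7, 140, 585/7]
after L4 α=6/7: [150/49, 104, 669/49]
after L5 α=1/6: [11089/294, 703/6, 11479/294]
→ [38, 117, 39]

at x=1,y=1 over L1,L4,L6:
after L1 α=1/4: [123/4, 11/4, 205/4]
after L4 α=1/2: [911/8, 859/8, 381/8]
after L6 α=1/2: [1119/16, 2691/16, 1189/16]
= [70, 168, 74]

query (1,1) [L1,L4,L7] — begin 0,0,0
after L1 α=1/4: [123/4, 11/4, 205/4]
after L4 α=1/2: [911/8, 859/8, 381/8]
after L7 α=1/2: [1743/16, 2283/16, 1917/16]
= [109, 143, 120]

(0,1) stack=L1,L4,L7,L8,L9; from [0,0,0]:
L1 α=1/4: [205/4, 67/2, 97/2]
L4 α=0: [205/4, 67/2, 97/2]
L7 α=4/7: [775/28, 1825/14, 2123/14]
L8 α=1/2: [915/56, 3351/28, 2263/28]
L9 α=2/3: [6689/56, 9343/84, 13631/84]
rounded: [119, 111, 162]


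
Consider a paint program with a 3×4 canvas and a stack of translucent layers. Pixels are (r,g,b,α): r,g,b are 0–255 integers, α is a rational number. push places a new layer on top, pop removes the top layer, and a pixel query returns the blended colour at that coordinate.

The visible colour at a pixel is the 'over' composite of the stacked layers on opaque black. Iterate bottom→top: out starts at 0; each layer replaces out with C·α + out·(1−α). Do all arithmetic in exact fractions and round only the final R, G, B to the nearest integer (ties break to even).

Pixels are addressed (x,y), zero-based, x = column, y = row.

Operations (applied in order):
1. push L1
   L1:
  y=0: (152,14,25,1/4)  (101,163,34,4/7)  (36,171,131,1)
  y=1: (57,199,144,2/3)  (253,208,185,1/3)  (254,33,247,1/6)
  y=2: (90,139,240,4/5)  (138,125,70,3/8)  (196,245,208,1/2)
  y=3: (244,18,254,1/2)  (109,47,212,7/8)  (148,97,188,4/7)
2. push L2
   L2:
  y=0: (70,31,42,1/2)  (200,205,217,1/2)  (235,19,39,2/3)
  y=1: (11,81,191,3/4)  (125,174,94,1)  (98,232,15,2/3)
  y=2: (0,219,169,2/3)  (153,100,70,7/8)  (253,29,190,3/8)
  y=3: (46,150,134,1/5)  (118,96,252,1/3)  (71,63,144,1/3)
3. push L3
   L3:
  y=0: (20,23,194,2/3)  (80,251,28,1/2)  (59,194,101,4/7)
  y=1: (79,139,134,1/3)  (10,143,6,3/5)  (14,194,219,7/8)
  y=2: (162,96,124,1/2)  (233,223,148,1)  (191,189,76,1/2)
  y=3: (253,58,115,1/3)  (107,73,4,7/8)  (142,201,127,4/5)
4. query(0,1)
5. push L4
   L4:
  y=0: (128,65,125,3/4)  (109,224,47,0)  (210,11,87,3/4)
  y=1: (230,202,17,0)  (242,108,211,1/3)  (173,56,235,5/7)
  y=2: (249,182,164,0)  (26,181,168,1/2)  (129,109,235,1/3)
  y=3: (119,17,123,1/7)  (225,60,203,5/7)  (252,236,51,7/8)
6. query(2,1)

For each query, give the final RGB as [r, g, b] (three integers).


at x=0,y=1 over L1,L2,L3:
+L1 (α=2/3) → [38, 398/3, 96]
+L2 (α=3/4) → [71/4, 1127/12, 669/4]
+L3 (α=1/3) → [229/6, 1961/18, 937/6]
= [38, 109, 156]

(2,1) stack=L1,L2,L3,L4; from [0,0,0]:
L1 α=1/6: [127/3, 11/2, 247/6]
L2 α=2/3: [715/9, 313/2, 427/18]
L3 α=7/8: [1597/72, 3029/16, 28021/144]
L4 α=5/7: [32737/252, 5269/56, 112621/504]
= [130, 94, 223]


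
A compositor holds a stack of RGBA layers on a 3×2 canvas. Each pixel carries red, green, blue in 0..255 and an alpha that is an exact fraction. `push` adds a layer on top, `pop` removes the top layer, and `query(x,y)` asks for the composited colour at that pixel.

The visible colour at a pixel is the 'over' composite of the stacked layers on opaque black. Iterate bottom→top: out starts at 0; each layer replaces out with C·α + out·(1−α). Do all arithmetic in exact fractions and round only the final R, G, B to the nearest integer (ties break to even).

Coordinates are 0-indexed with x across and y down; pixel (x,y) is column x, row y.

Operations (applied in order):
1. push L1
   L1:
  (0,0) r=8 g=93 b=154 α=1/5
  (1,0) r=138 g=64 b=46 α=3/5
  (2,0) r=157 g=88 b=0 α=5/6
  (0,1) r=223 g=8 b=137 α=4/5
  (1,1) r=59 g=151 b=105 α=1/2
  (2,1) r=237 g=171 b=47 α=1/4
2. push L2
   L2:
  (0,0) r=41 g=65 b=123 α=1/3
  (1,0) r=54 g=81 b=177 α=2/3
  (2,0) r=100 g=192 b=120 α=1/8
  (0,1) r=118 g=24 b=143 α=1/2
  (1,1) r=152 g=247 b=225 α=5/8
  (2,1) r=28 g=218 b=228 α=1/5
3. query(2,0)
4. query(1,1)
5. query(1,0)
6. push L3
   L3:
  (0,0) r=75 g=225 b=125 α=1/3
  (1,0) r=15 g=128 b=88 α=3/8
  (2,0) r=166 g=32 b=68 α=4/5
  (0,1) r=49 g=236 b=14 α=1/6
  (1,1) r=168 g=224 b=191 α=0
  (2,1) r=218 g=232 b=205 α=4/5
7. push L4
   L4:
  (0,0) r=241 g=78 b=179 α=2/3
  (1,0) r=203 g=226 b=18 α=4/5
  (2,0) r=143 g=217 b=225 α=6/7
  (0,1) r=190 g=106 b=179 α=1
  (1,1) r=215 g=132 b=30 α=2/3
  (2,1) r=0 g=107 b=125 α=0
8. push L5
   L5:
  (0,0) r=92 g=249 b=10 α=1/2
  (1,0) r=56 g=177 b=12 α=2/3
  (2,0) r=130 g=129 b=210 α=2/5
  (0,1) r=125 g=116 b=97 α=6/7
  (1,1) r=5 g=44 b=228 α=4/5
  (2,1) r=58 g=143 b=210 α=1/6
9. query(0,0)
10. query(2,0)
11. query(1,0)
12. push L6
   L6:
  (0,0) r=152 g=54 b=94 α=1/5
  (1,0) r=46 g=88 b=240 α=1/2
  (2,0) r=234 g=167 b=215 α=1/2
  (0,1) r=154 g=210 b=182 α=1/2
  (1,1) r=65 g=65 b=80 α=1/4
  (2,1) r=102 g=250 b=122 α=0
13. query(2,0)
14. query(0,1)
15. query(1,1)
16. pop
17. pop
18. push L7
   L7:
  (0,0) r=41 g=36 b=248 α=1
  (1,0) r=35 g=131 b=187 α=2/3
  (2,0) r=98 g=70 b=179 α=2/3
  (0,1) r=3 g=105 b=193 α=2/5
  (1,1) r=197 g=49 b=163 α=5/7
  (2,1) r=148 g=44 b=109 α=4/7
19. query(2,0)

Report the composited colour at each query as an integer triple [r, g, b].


(2,0) stack=L1,L2; from [0,0,0]:
+L1 (α=5/6) → [785/6, 220/3, 0]
+L2 (α=1/8) → [6095/48, 529/6, 15]
= [127, 88, 15]

query (1,1) [L1,L2] — begin 0,0,0
L1 α=1/2: [59/2, 151/2, 105/2]
L2 α=5/8: [1697/16, 2923/16, 2565/16]
rounded: [106, 183, 160]

query (1,0) [L1,L2] — begin 0,0,0
+L1 (α=3/5) → [414/5, 192/5, 138/5]
+L2 (α=2/3) → [318/5, 334/5, 636/5]
= [64, 67, 127]

query (0,0) [L1,L2,L3,L4,L5] — begin 0,0,0
after L1 α=1/5: [8/5, 93/5, 154/5]
after L2 α=1/3: [221/15, 511/15, 923/15]
after L3 α=1/3: [1567/45, 4397/45, 3721/45]
after L4 α=2/3: [23257/135, 11417/135, 19831/135]
after L5 α=1/2: [35677/270, 22516/135, 21181/270]
= [132, 167, 78]

(2,0) stack=L1,L2,L3,L4,L5; from [0,0,0]:
L1 α=5/6: [785/6, 220/3, 0]
L2 α=1/8: [6095/48, 529/6, 15]
L3 α=4/5: [37967/240, 1297/30, 287/5]
L4 α=6/7: [34841/240, 40357/210, 7037/35]
L5 α=2/5: [55641/400, 58417/350, 35811/175]
= [139, 167, 205]

(1,0) stack=L1,L2,L3,L4,L5; from [0,0,0]:
after L1 α=3/5: [414/5, 192/5, 138/5]
after L2 α=2/3: [318/5, 334/5, 636/5]
after L3 α=3/8: [363/8, 359/4, 225/2]
after L4 α=4/5: [6859/40, 795/4, 369/10]
after L5 α=2/3: [11339/120, 737/4, 203/10]
→ [94, 184, 20]

(2,0) stack=L1,L2,L3,L4,L5,L6; from [0,0,0]:
+L1 (α=5/6) → [785/6, 220/3, 0]
+L2 (α=1/8) → [6095/48, 529/6, 15]
+L3 (α=4/5) → [37967/240, 1297/30, 287/5]
+L4 (α=6/7) → [34841/240, 40357/210, 7037/35]
+L5 (α=2/5) → [55641/400, 58417/350, 35811/175]
+L6 (α=1/2) → [149241/800, 116867/700, 36718/175]
→ [187, 167, 210]

query (0,1) [L1,L2,L3,L4,L5,L6] — begin 0,0,0
+L1 (α=4/5) → [892/5, 32/5, 548/5]
+L2 (α=1/2) → [741/5, 76/5, 1263/10]
+L3 (α=1/6) → [395/3, 52, 1291/12]
+L4 (α=1) → [190, 106, 179]
+L5 (α=6/7) → [940/7, 802/7, 761/7]
+L6 (α=1/2) → [1009/7, 1136/7, 2035/14]
rounded: [144, 162, 145]

at x=1,y=1 over L1,L2,L3,L4,L5,L6:
after L1 α=1/2: [59/2, 151/2, 105/2]
after L2 α=5/8: [1697/16, 2923/16, 2565/16]
after L3 α=0: [1697/16, 2923/16, 2565/16]
after L4 α=2/3: [2859/16, 7147/48, 1175/16]
after L5 α=4/5: [3179/80, 3119/48, 15767/80]
after L6 α=1/4: [14737/320, 4159/64, 53701/320]
= [46, 65, 168]

(2,0) stack=L1,L2,L3,L4,L7; from [0,0,0]:
L1 α=5/6: [785/6, 220/3, 0]
L2 α=1/8: [6095/48, 529/6, 15]
L3 α=4/5: [37967/240, 1297/30, 287/5]
L4 α=6/7: [34841/240, 40357/210, 7037/35]
L7 α=2/3: [81881/720, 69757/630, 19567/105]
rounded: [114, 111, 186]


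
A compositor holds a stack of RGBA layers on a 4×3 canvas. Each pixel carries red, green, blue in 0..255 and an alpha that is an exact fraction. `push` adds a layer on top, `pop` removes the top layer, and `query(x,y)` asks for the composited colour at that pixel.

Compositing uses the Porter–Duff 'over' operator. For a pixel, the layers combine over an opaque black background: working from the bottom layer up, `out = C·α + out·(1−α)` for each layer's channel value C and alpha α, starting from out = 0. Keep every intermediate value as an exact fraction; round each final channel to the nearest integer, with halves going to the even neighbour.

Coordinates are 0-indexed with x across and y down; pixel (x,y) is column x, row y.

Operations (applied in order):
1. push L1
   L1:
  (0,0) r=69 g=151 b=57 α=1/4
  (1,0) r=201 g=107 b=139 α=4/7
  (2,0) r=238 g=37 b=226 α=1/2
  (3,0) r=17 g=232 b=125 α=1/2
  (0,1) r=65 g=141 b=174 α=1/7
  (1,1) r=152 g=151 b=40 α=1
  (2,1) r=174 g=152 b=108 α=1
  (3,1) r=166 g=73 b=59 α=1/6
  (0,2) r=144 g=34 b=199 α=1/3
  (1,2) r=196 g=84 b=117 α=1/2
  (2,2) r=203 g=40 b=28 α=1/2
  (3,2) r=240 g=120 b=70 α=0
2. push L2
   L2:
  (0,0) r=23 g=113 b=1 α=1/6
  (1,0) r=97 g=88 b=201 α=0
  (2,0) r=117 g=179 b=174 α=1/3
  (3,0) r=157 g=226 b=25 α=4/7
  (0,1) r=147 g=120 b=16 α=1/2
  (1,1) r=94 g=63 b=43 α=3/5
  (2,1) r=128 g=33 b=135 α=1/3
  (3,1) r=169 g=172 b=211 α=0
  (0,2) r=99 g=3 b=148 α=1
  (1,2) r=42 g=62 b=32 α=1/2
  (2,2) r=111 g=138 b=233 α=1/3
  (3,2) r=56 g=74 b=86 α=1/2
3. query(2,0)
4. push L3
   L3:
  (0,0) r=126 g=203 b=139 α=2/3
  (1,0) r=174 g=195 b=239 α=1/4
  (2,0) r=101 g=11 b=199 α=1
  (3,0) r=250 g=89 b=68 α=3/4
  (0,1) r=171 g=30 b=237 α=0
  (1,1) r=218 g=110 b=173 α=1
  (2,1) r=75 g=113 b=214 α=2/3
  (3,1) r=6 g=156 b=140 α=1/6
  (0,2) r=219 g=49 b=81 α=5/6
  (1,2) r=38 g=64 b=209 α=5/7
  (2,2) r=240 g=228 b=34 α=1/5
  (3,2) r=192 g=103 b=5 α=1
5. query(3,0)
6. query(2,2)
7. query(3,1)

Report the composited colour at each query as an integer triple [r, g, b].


query (2,0) [L1,L2] — begin 0,0,0
L1 α=1/2: [119, 37/2, 113]
L2 α=1/3: [355/3, 72, 400/3]
rounded: [118, 72, 133]

at x=3,y=0 over L1,L2,L3:
after L1 α=1/2: [17/2, 116, 125/2]
after L2 α=4/7: [1307/14, 1252/7, 575/14]
after L3 α=3/4: [11807/56, 3121/28, 3431/56]
= [211, 111, 61]

at x=2,y=2 over L1,L2,L3:
+L1 (α=1/2) → [203/2, 20, 14]
+L2 (α=1/3) → [314/3, 178/3, 87]
+L3 (α=1/5) → [1976/15, 1396/15, 382/5]
= [132, 93, 76]

at x=3,y=1 over L1,L2,L3:
after L1 α=1/6: [83/3, 73/6, 59/6]
after L2 α=0: [83/3, 73/6, 59/6]
after L3 α=1/6: [433/18, 1301/36, 1135/36]
rounded: [24, 36, 32]


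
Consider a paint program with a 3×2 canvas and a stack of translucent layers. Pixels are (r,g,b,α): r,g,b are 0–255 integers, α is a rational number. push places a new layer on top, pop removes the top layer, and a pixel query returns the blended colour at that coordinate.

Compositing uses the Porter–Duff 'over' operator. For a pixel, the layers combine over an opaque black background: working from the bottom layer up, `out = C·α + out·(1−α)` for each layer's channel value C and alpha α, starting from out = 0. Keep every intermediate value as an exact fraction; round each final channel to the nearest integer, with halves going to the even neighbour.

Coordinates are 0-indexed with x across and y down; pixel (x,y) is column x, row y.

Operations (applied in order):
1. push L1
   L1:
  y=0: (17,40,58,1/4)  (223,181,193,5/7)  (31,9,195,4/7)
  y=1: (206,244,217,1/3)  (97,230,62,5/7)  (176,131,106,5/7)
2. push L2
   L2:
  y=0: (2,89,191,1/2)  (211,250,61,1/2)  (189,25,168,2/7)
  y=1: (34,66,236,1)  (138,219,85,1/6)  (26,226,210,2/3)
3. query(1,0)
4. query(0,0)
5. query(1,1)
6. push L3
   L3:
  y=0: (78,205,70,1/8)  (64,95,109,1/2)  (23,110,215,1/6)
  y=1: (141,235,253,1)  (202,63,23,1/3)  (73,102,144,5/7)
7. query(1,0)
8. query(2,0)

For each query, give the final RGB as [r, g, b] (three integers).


query (1,0) [L1,L2] — begin 0,0,0
+L1 (α=5/7) → [1115/7, 905/7, 965/7]
+L2 (α=1/2) → [1296/7, 2655/14, 696/7]
= [185, 190, 99]

(0,0) stack=L1,L2; from [0,0,0]:
after L1 α=1/4: [17/4, 10, 29/2]
after L2 α=1/2: [25/8, 99/2, 411/4]
→ [3, 50, 103]

query (1,1) [L1,L2] — begin 0,0,0
+L1 (α=5/7) → [485/7, 1150/7, 310/7]
+L2 (α=1/6) → [3391/42, 7283/42, 715/14]
rounded: [81, 173, 51]

at x=1,y=0 over L1,L2,L3:
L1 α=5/7: [1115/7, 905/7, 965/7]
L2 α=1/2: [1296/7, 2655/14, 696/7]
L3 α=1/2: [872/7, 3985/28, 1459/14]
rounded: [125, 142, 104]

at x=2,y=0 over L1,L2,L3:
after L1 α=4/7: [124/7, 36/7, 780/7]
after L2 α=2/7: [3266/49, 530/49, 6252/49]
after L3 α=1/6: [5819/98, 1340/49, 41795/294]
→ [59, 27, 142]


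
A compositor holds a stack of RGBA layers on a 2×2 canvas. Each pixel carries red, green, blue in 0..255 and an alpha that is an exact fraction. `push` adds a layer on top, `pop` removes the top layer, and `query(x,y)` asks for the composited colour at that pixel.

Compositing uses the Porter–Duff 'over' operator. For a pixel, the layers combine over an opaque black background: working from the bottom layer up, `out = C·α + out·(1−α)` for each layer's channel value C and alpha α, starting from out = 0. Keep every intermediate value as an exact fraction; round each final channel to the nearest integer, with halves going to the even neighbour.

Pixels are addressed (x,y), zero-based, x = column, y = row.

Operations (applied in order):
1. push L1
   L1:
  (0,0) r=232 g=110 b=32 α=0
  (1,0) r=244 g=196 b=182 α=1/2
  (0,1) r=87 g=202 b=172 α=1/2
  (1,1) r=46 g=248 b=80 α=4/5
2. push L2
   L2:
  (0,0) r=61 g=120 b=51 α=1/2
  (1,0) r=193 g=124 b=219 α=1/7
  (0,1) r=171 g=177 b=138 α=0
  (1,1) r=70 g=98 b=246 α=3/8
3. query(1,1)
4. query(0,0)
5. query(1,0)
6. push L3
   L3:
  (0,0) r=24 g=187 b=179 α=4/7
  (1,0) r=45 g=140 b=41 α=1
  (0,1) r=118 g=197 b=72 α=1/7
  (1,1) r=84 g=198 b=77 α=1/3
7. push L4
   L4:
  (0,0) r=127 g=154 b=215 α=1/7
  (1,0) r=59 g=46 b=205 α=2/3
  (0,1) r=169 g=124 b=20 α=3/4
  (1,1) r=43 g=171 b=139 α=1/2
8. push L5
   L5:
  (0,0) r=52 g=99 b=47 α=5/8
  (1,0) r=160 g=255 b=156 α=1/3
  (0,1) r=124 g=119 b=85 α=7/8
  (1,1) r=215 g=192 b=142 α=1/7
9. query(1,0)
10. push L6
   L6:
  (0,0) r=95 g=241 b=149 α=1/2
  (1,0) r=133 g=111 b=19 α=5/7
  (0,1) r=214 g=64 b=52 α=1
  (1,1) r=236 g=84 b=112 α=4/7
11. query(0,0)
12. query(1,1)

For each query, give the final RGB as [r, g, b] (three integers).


at x=1,y=1 over L1,L2:
L1 α=4/5: [184/5, 992/5, 64]
L2 α=3/8: [197/4, 643/4, 529/4]
= [49, 161, 132]

(0,0) stack=L1,L2; from [0,0,0]:
+L1 (α=0) → [0, 0, 0]
+L2 (α=1/2) → [61/2, 60, 51/2]
rounded: [30, 60, 26]

query (1,0) [L1,L2] — begin 0,0,0
after L1 α=1/2: [122, 98, 91]
after L2 α=1/7: [925/7, 712/7, 765/7]
→ [132, 102, 109]

at x=1,y=0 over L1,L2,L3,L4,L5:
L1 α=1/2: [122, 98, 91]
L2 α=1/7: [925/7, 712/7, 765/7]
L3 α=1: [45, 140, 41]
L4 α=2/3: [163/3, 232/3, 451/3]
L5 α=1/3: [806/9, 1229/9, 1370/9]
→ [90, 137, 152]

at x=0,y=0 over L1,L2,L3,L4,L5,L6:
+L1 (α=0) → [0, 0, 0]
+L2 (α=1/2) → [61/2, 60, 51/2]
+L3 (α=4/7) → [375/14, 928/7, 1585/14]
+L4 (α=1/7) → [2014/49, 6646/49, 6260/49]
+L5 (α=5/8) → [9391/196, 44193/392, 30295/392]
+L6 (α=1/2) → [28011/392, 138665/784, 88703/784]
→ [71, 177, 113]

at x=1,y=1 over L1,L2,L3,L4,L5,L6:
L1 α=4/5: [184/5, 992/5, 64]
L2 α=3/8: [197/4, 643/4, 529/4]
L3 α=1/3: [365/6, 1039/6, 683/6]
L4 α=1/2: [623/12, 2065/12, 1517/12]
L5 α=1/7: [1053/14, 2449/14, 1801/14]
L6 α=4/7: [16375/98, 12051/98, 11675/98]
→ [167, 123, 119]


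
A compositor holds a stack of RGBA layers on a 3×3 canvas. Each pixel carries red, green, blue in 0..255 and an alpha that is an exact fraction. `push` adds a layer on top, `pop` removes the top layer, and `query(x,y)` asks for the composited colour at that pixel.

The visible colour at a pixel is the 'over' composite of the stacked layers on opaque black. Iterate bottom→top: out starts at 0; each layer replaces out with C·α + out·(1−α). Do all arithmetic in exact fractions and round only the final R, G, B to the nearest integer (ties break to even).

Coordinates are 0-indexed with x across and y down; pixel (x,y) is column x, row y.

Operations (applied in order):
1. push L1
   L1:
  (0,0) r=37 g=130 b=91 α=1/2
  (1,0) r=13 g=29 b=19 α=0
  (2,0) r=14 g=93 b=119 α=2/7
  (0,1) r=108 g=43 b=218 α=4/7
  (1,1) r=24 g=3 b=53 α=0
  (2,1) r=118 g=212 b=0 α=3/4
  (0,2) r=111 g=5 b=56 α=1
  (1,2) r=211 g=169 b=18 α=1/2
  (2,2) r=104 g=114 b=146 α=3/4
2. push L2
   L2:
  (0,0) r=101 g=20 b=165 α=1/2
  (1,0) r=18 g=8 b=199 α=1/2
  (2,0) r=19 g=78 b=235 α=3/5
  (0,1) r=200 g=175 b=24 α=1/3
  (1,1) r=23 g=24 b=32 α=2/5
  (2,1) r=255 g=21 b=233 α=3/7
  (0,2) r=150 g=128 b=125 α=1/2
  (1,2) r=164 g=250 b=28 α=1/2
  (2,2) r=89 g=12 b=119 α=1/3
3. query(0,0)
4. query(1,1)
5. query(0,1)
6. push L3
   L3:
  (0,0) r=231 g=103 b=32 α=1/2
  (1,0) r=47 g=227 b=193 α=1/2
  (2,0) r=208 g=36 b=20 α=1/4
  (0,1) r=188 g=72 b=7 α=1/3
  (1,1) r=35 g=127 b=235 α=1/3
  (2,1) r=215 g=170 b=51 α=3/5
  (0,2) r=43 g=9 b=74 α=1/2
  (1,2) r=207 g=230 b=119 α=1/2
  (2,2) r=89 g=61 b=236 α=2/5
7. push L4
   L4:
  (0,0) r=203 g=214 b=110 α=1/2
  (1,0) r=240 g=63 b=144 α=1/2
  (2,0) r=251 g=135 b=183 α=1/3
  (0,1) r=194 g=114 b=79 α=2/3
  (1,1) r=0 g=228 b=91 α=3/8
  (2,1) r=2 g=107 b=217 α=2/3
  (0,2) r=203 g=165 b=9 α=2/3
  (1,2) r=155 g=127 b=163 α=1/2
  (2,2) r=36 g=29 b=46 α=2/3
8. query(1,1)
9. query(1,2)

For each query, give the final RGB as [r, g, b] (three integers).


(0,0) stack=L1,L2; from [0,0,0]:
L1 α=1/2: [37/2, 65, 91/2]
L2 α=1/2: [239/4, 85/2, 421/4]
rounded: [60, 42, 105]

(1,1) stack=L1,L2; from [0,0,0]:
+L1 (α=0) → [0, 0, 0]
+L2 (α=2/5) → [46/5, 48/5, 64/5]
rounded: [9, 10, 13]

at x=0,y=1 over L1,L2:
L1 α=4/7: [432/7, 172/7, 872/7]
L2 α=1/3: [2264/21, 523/7, 1912/21]
= [108, 75, 91]

(1,1) stack=L1,L2,L3,L4; from [0,0,0]:
L1 α=0: [0, 0, 0]
L2 α=2/5: [46/5, 48/5, 64/5]
L3 α=1/3: [89/5, 731/15, 1303/15]
L4 α=3/8: [89/8, 2783/24, 1061/12]
rounded: [11, 116, 88]

at x=1,y=2 over L1,L2,L3,L4:
after L1 α=1/2: [211/2, 169/2, 9]
after L2 α=1/2: [539/4, 669/4, 37/2]
after L3 α=1/2: [1367/8, 1589/8, 275/4]
after L4 α=1/2: [2607/16, 2605/16, 927/8]
= [163, 163, 116]


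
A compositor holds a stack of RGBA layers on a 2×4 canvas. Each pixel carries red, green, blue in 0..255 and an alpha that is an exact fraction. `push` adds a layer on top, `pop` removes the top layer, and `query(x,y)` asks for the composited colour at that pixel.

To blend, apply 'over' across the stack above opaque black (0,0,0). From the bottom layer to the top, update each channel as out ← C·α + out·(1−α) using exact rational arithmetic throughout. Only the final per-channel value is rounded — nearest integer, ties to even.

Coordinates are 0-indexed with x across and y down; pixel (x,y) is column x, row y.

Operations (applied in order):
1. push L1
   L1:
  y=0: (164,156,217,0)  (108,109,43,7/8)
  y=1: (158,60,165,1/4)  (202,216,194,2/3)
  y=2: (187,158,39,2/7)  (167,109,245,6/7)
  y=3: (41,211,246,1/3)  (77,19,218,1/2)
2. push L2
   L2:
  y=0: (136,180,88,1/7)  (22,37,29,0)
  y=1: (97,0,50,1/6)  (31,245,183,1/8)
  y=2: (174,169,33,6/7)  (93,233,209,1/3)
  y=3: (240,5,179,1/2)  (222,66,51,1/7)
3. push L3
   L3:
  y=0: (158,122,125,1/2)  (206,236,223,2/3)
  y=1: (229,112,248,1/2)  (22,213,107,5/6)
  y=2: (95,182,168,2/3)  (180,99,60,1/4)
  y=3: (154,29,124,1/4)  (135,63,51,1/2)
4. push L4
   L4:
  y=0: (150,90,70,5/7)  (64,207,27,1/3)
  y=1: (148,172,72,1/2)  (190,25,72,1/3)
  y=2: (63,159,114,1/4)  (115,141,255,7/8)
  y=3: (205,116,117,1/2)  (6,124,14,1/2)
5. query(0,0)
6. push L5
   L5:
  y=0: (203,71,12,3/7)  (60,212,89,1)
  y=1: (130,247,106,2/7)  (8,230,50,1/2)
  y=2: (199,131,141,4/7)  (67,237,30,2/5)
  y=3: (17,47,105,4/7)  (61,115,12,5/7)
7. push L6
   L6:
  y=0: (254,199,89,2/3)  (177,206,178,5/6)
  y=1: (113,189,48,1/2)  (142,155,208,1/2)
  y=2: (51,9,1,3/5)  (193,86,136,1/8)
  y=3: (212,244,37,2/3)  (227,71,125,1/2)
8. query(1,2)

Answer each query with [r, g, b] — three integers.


query (0,0) [L1,L2,L3,L4] — begin 0,0,0
L1 α=0: [0, 0, 0]
L2 α=1/7: [136/7, 180/7, 88/7]
L3 α=1/2: [621/7, 517/7, 963/14]
L4 α=5/7: [6492/49, 4184/49, 3413/49]
rounded: [132, 85, 70]

at x=1,y=2 over L1,L2,L3,L4,L5,L6:
+L1 (α=6/7) → [1002/7, 654/7, 210]
+L2 (α=1/3) → [885/7, 2939/21, 629/3]
+L3 (α=1/4) → [3915/28, 908/7, 689/4]
+L4 (α=7/8) → [26455/224, 7817/56, 7829/32]
+L5 (α=2/5) → [109381/1120, 9999/56, 25407/160]
+L6 (α=1/8) → [140261/1280, 10687/64, 199609/1280]
→ [110, 167, 156]


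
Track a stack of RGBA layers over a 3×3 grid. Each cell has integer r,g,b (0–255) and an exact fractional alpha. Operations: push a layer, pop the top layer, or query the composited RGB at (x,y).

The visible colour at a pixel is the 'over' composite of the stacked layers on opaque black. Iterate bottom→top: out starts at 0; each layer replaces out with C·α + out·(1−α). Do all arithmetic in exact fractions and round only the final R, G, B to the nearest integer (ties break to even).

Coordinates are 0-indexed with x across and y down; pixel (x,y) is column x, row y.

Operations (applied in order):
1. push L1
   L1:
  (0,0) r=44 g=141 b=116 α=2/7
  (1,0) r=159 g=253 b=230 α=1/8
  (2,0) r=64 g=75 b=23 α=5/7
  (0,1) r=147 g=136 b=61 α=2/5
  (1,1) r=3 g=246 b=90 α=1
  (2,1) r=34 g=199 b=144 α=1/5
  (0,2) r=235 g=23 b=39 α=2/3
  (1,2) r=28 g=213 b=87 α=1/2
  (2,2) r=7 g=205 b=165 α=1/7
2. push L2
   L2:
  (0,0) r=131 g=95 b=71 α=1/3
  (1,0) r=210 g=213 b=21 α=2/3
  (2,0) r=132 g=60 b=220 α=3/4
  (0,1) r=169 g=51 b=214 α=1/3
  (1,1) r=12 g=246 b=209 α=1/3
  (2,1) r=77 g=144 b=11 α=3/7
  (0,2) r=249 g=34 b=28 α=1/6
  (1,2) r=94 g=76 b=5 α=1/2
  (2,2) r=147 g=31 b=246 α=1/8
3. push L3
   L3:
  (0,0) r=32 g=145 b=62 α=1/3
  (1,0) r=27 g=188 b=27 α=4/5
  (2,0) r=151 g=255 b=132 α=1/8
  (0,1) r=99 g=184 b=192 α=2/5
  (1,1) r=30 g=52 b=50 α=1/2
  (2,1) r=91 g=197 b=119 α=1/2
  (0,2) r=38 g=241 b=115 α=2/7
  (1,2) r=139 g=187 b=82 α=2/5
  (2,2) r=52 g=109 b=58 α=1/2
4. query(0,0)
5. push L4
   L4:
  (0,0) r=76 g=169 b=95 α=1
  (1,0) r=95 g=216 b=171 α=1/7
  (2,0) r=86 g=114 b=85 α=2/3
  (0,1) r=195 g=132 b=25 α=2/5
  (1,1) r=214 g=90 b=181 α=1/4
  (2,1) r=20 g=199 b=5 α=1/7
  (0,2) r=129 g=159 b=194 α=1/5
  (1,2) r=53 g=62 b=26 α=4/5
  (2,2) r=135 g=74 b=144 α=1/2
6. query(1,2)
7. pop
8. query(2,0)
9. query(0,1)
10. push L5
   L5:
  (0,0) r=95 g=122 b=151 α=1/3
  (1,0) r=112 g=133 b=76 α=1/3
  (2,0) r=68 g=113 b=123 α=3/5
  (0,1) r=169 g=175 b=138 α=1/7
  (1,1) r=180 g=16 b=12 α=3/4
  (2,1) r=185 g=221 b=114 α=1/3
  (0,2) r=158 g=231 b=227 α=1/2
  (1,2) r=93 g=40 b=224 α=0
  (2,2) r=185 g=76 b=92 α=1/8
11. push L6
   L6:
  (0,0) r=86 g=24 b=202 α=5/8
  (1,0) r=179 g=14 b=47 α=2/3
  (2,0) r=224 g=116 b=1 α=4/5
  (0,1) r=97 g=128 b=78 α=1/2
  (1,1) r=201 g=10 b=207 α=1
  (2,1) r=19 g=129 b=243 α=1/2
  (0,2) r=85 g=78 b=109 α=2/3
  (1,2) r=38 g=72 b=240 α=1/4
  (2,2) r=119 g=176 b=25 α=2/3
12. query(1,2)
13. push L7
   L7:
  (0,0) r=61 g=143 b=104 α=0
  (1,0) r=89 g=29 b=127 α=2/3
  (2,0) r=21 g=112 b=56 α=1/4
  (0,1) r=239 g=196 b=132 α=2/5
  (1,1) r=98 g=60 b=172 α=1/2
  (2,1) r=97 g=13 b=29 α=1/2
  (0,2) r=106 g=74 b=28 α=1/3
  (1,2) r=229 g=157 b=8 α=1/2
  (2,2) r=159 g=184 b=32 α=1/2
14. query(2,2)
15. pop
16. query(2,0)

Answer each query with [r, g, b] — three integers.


(0,0) stack=L1,L2,L3; from [0,0,0]:
L1 α=2/7: [88/7, 282/7, 232/7]
L2 α=1/3: [1093/21, 1229/21, 961/21]
L3 α=1/3: [2858/63, 5503/63, 3224/63]
= [45, 87, 51]

query (1,2) [L1,L2,L3,L4] — begin 0,0,0
after L1 α=1/2: [14, 213/2, 87/2]
after L2 α=1/2: [54, 365/4, 97/4]
after L3 α=2/5: [88, 2591/20, 947/20]
after L4 α=4/5: [60, 7551/100, 3027/100]
rounded: [60, 76, 30]

at x=2,y=0 over L1,L2,L3:
L1 α=5/7: [320/7, 375/7, 115/7]
L2 α=3/4: [773/7, 1635/28, 4735/28]
L3 α=1/8: [231/2, 2655/32, 5263/32]
rounded: [116, 83, 164]

(0,1) stack=L1,L2,L3; from [0,0,0]:
L1 α=2/5: [294/5, 272/5, 122/5]
L2 α=1/3: [1433/15, 799/15, 438/5]
L3 α=2/5: [2423/25, 2639/25, 3234/25]
rounded: [97, 106, 129]

query (1,2) [L1,L2,L3,L5,L6] — begin 0,0,0
L1 α=1/2: [14, 213/2, 87/2]
L2 α=1/2: [54, 365/4, 97/4]
L3 α=2/5: [88, 2591/20, 947/20]
L5 α=0: [88, 2591/20, 947/20]
L6 α=1/4: [151/2, 9213/80, 7641/80]
→ [76, 115, 96]

query (2,2) [L1,L2,L3,L5,L6,L7] — begin 0,0,0
L1 α=1/7: [1, 205/7, 165/7]
L2 α=1/8: [77/4, 59/2, 411/8]
L3 α=1/2: [285/8, 277/4, 875/16]
L5 α=1/8: [3475/64, 2243/32, 7597/128]
L6 α=2/3: [18707/192, 13507/96, 13997/384]
L7 α=1/2: [49235/384, 31171/192, 26285/768]
→ [128, 162, 34]

(2,0) stack=L1,L2,L3,L5,L6; from [0,0,0]:
+L1 (α=5/7) → [320/7, 375/7, 115/7]
+L2 (α=3/4) → [773/7, 1635/28, 4735/28]
+L3 (α=1/8) → [231/2, 2655/32, 5263/32]
+L5 (α=3/5) → [87, 8079/80, 11167/80]
+L6 (α=4/5) → [983/5, 45199/400, 11487/400]
= [197, 113, 29]
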